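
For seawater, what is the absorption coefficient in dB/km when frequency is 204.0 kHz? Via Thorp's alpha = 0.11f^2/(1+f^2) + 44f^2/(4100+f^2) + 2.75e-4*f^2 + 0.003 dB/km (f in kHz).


f^2 = 41616.0
alpha = 0.11*41616.0/(1+41616.0) + 44*41616.0/(4100+41616.0) + 2.75e-4*41616.0 + 0.003 = 51.611

51.611 dB/km


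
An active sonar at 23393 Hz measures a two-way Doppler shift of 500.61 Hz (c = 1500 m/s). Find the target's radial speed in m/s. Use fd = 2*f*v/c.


From fd = 2*f*v/c, v = c*fd/(2*f) = 1500 * 500.61 / (2*23393) = 16.05

16.05 m/s


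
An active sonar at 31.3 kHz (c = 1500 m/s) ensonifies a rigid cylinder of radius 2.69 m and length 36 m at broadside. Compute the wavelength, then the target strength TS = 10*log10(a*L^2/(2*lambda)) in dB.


Step 1: lambda = c/f = 1500/31300 = 0.04792 m
Step 2: TS = 10*log10(a*L^2/(2*lambda)) = 10*log10(2.69*36^2/(2*0.04792)) = 45.61

45.61 dB


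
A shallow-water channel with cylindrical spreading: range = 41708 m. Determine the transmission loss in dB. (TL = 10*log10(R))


TL = 10*log10(41708) = 46.2

46.2 dB


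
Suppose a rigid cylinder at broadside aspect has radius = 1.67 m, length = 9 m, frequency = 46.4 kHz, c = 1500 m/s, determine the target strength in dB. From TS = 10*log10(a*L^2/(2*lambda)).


33.21 dB


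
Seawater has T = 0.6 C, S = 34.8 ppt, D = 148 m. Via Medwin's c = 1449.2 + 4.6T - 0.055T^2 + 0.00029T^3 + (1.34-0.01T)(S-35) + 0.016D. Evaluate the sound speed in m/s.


c = 1449.2 + 4.6*0.6 - 0.055*0.6^2 + 0.00029*0.6^3 + (1.34 - 0.01*0.6)*(34.8 - 35) + 0.016*148 = 1454.04

1454.04 m/s


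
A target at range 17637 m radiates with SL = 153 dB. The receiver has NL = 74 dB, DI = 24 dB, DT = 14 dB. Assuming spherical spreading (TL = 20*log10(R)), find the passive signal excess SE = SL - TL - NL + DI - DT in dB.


Step 1: TL = 20*log10(17637) = 84.93 dB
Step 2: SE = 153 - 84.93 - 74 + 24 - 14 = 4.07

4.07 dB


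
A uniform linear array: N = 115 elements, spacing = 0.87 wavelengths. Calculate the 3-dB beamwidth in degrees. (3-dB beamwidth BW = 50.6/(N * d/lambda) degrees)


0.51 deg


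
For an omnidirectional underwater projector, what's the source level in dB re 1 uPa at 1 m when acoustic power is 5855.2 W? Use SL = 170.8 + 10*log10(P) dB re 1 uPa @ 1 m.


SL = 170.8 + 10*log10(5855.2) = 170.8 + 37.68 = 208.48

208.48 dB


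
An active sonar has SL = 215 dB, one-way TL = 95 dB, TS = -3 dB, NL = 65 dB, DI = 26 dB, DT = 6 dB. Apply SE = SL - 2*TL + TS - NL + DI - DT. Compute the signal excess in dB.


SE = SL - 2*TL + TS - NL + DI - DT = 215 - 2*95 + (-3) - 65 + 26 - 6 = -23

-23 dB


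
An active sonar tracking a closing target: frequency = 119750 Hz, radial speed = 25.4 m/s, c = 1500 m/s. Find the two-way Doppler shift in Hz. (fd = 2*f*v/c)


fd = 2*f*v/c = 2 * 119750 * 25.4 / 1500 = 4055.53

4055.53 Hz


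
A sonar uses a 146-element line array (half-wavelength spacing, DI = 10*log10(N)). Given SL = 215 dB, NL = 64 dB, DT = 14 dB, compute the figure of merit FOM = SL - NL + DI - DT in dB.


Step 1: DI = 10*log10(146) = 21.64 dB
Step 2: FOM = SL - NL + DI - DT = 215 - 64 + 21.64 - 14 = 158.64

158.64 dB


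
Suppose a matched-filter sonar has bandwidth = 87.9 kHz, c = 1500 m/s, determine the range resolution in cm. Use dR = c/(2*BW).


0.85 cm


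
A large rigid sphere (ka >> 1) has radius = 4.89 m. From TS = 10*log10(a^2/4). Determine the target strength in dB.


TS = 10*log10(4.89^2 / 4) = 10*log10(5.978025) = 7.77

7.77 dB


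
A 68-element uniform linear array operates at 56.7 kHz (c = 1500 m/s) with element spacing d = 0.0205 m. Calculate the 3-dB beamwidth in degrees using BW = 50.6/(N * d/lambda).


Step 1: lambda = 1500/56700 = 0.02646 m
Step 2: d/lambda = 0.0205/0.02646 = 0.7748
Step 3: BW = 50.6/(N * d/lambda) = 50.6/(68 * 0.7748) = 0.96

0.96 deg


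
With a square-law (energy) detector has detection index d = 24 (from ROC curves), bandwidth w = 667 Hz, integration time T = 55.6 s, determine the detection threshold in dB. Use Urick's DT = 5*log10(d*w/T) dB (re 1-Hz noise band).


DT = 5*log10(d*w/T) = 5*log10(24 * 667 / 55.6) = 5*log10(287.91) = 12.3

12.3 dB


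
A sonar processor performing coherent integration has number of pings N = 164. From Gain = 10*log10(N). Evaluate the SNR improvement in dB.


Gain = 10*log10(164) = 22.15

22.15 dB


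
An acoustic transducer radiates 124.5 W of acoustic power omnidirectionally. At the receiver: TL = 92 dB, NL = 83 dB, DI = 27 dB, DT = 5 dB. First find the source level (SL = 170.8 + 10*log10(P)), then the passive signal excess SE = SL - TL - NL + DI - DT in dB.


Step 1: SL = 170.8 + 10*log10(124.5) = 191.75 dB
Step 2: SE = SL - TL - NL + DI - DT = 191.75 - 92 - 83 + 27 - 5 = 38.75

38.75 dB


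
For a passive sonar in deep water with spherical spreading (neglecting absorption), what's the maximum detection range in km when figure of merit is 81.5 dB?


11.89 km


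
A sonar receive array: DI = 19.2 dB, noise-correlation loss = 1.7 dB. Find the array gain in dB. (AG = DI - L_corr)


17.5 dB


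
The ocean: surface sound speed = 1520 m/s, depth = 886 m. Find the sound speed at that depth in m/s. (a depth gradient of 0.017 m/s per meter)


c = 1520 + 0.017 * 886 = 1535.062

1535.062 m/s


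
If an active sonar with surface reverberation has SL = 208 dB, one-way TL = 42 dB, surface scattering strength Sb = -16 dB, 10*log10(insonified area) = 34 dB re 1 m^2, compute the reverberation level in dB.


142 dB


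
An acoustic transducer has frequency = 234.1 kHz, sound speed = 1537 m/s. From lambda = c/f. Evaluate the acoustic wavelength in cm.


0.66 cm


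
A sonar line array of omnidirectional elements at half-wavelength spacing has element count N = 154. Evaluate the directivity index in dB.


21.88 dB


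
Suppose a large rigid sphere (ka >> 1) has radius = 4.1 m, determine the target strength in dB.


6.24 dB


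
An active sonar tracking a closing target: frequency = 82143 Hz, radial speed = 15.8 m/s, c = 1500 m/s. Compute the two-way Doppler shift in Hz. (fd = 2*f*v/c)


1730.48 Hz


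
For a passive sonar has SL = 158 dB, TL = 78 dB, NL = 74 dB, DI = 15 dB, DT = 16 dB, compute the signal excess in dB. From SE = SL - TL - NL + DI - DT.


SE = SL - TL - NL + DI - DT = 158 - 78 - 74 + 15 - 16 = 5

5 dB


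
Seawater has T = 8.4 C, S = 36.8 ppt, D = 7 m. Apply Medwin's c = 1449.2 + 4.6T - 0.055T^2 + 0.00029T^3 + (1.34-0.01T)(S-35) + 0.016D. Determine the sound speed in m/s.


c = 1449.2 + 4.6*8.4 - 0.055*8.4^2 + 0.00029*8.4^3 + (1.34 - 0.01*8.4)*(36.8 - 35) + 0.016*7 = 1486.5

1486.5 m/s


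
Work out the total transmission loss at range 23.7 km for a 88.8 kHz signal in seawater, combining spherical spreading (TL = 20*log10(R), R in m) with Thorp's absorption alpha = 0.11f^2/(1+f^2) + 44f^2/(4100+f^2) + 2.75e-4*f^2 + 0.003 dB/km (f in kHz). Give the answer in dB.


827.64 dB


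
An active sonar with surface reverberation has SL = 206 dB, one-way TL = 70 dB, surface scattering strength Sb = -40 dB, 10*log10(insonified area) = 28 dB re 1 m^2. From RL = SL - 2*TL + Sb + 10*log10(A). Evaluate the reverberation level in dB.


54 dB


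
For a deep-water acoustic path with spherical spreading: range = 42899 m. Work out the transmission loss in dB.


TL = 20*log10(42899) = 92.65

92.65 dB


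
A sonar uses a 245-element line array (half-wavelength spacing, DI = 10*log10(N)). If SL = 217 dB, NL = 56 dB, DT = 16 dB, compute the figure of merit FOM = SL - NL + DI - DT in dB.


Step 1: DI = 10*log10(245) = 23.89 dB
Step 2: FOM = SL - NL + DI - DT = 217 - 56 + 23.89 - 16 = 168.89

168.89 dB


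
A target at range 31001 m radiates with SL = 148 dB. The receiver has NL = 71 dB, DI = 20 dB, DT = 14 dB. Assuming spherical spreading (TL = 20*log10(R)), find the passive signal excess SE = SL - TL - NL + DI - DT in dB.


Step 1: TL = 20*log10(31001) = 89.83 dB
Step 2: SE = 148 - 89.83 - 71 + 20 - 14 = -6.83

-6.83 dB


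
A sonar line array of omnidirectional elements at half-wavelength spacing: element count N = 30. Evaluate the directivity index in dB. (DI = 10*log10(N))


DI = 10*log10(30) = 14.77

14.77 dB


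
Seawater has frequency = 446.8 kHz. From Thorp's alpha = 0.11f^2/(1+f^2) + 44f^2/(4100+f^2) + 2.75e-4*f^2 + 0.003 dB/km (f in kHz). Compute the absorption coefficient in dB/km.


f^2 = 199630.24
alpha = 0.11*199630.24/(1+199630.24) + 44*199630.24/(4100+199630.24) + 2.75e-4*199630.24 + 0.003 = 98.126

98.126 dB/km


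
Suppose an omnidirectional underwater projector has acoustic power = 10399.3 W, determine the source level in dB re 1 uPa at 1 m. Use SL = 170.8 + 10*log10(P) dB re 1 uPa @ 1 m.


SL = 170.8 + 10*log10(10399.3) = 170.8 + 40.17 = 210.97

210.97 dB


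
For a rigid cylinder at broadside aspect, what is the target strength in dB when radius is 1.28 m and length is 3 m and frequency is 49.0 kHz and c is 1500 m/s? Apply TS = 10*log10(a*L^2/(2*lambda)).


22.75 dB


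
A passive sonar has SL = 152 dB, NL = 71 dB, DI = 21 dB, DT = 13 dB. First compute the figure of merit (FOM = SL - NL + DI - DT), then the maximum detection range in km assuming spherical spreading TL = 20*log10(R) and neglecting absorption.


Step 1: FOM = SL - NL + DI - DT = 152 - 71 + 21 - 13 = 89 dB
Step 2: at max range FOM = TL = 20*log10(R), so R = 10^(89/20) = 28183.83 m = 28.18 km

28.18 km


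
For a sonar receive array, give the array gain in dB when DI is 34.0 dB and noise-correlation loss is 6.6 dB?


AG = DI - L_corr = 34.0 - 6.6 = 27.4

27.4 dB


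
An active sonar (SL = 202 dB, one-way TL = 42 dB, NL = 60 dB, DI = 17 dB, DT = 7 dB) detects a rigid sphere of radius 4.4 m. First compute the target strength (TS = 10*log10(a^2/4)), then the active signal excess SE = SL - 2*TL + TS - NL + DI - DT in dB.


Step 1: TS = 10*log10(4.4^2/4) = 6.85 dB
Step 2: SE = SL - 2*TL + TS - NL + DI - DT = 202 - 2*42 + (6.85) - 60 + 17 - 7 = 74.85

74.85 dB


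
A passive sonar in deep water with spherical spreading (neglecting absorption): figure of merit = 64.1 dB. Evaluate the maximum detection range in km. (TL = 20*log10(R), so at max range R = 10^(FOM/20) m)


1.6 km


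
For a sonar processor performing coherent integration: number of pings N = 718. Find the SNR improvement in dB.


Gain = 10*log10(718) = 28.56

28.56 dB


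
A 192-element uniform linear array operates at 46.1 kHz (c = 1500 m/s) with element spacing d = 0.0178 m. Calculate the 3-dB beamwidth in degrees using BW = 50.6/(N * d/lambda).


Step 1: lambda = 1500/46100 = 0.03254 m
Step 2: d/lambda = 0.0178/0.03254 = 0.547
Step 3: BW = 50.6/(N * d/lambda) = 50.6/(192 * 0.547) = 0.48

0.48 deg


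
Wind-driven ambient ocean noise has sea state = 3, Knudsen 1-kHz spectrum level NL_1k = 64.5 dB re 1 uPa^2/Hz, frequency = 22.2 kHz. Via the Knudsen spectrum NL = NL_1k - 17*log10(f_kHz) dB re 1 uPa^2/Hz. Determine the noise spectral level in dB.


NL = NL_1k - 17*log10(f_kHz) = 64.5 - 17*log10(22.2) = 64.5 - (22.89) = 41.61

41.61 dB


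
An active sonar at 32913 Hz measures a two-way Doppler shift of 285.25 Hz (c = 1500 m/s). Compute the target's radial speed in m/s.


From fd = 2*f*v/c, v = c*fd/(2*f) = 1500 * 285.25 / (2*32913) = 6.5

6.5 m/s


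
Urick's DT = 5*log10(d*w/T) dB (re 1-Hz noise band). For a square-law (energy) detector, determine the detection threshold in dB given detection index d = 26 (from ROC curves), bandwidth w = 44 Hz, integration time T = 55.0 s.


6.59 dB


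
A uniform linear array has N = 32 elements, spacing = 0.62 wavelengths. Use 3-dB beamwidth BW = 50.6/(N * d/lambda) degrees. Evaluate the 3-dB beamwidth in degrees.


BW = 50.6 / (32 * 0.62) = 50.6 / 19.84 = 2.55

2.55 deg


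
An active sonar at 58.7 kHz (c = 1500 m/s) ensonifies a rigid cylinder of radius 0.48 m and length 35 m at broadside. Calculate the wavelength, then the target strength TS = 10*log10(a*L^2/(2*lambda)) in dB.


Step 1: lambda = c/f = 1500/58700 = 0.02555 m
Step 2: TS = 10*log10(a*L^2/(2*lambda)) = 10*log10(0.48*35^2/(2*0.02555)) = 40.61

40.61 dB


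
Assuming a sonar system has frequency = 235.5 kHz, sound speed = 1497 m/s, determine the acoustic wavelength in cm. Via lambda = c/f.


lambda = c/f = 1497 / 235500 = 0.0064 m = 0.64 cm

0.64 cm


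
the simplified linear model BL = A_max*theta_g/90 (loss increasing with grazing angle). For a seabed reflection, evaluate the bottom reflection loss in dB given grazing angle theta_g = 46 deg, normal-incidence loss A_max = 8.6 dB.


4.4 dB


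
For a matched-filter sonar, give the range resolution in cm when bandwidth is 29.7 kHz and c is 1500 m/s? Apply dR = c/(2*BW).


dR = c/(2*BW) = 1500 / (2 * 29.7e3) = 0.0253 m = 2.53 cm

2.53 cm


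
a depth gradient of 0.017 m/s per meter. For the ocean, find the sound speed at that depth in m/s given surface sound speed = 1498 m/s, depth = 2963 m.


c = 1498 + 0.017 * 2963 = 1548.371

1548.371 m/s


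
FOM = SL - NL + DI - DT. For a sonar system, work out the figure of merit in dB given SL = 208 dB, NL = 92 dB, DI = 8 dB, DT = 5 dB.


119 dB


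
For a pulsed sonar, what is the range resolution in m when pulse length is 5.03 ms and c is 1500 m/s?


dR = c*tau/2 = 1500 * 5.03e-3 / 2 = 3.7725

3.7725 m


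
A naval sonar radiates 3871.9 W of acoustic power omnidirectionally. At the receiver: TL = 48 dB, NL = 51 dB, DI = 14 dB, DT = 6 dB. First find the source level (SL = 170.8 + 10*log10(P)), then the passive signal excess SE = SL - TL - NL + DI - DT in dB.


Step 1: SL = 170.8 + 10*log10(3871.9) = 206.68 dB
Step 2: SE = SL - TL - NL + DI - DT = 206.68 - 48 - 51 + 14 - 6 = 115.68

115.68 dB


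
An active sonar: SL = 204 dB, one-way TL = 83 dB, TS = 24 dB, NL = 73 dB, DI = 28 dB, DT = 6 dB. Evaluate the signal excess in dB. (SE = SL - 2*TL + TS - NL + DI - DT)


SE = SL - 2*TL + TS - NL + DI - DT = 204 - 2*83 + (24) - 73 + 28 - 6 = 11

11 dB


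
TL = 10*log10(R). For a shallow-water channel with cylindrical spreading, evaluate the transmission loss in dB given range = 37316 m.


45.72 dB


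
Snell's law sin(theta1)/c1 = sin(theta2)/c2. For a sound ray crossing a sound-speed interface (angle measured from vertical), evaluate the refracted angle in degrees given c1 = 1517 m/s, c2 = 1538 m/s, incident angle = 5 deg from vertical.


sin(theta2) = (c2/c1)*sin(theta1) = (1538/1517)*sin(5 deg) = 0.08836
theta2 = arcsin(0.08836) = 5.07

5.07 deg


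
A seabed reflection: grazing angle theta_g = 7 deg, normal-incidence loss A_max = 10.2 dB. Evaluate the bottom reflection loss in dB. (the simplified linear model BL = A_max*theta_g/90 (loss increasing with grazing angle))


BL = A_max * theta_g / 90 = 10.2 * 7 / 90 = 0.79

0.79 dB


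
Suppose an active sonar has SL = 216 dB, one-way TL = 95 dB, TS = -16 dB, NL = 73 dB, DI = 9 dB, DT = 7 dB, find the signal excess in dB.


-61 dB


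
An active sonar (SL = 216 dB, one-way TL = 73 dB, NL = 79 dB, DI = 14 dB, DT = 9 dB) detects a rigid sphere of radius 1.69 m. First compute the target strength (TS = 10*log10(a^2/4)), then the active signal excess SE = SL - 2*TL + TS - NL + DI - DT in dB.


Step 1: TS = 10*log10(1.69^2/4) = -1.46 dB
Step 2: SE = SL - 2*TL + TS - NL + DI - DT = 216 - 2*73 + (-1.46) - 79 + 14 - 9 = -5.46

-5.46 dB


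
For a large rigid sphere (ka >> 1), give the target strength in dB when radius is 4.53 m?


7.1 dB


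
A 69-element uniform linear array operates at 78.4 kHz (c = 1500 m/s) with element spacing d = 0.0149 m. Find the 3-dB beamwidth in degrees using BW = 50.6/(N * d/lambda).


0.94 deg


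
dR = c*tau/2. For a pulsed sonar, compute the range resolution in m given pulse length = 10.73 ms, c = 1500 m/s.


8.0475 m


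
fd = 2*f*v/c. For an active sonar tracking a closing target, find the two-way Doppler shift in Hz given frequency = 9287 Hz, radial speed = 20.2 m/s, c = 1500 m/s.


fd = 2*f*v/c = 2 * 9287 * 20.2 / 1500 = 250.13

250.13 Hz


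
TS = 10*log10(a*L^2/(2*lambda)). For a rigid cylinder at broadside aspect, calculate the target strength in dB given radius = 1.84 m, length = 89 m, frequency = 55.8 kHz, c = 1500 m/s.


lambda = 1500/55800 = 0.02688 m
TS = 10*log10(1.84*89^2/(2*0.02688)) = 54.33

54.33 dB


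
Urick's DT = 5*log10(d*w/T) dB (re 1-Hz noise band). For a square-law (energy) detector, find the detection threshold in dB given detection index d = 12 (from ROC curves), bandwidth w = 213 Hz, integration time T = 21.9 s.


DT = 5*log10(d*w/T) = 5*log10(12 * 213 / 21.9) = 5*log10(116.71) = 10.34

10.34 dB


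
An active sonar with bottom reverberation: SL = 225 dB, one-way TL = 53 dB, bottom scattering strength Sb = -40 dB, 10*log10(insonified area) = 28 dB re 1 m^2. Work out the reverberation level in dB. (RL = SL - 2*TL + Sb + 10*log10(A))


RL = SL - 2*TL + Sb + 10*log10(A) = 225 - 2*53 + (-40) + 28 = 107

107 dB


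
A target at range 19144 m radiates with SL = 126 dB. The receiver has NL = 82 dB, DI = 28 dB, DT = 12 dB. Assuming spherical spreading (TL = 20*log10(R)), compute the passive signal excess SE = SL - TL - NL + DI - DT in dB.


Step 1: TL = 20*log10(19144) = 85.64 dB
Step 2: SE = 126 - 85.64 - 82 + 28 - 12 = -25.64

-25.64 dB


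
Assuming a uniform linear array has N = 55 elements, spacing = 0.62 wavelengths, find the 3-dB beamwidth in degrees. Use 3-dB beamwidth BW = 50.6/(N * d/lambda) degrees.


BW = 50.6 / (55 * 0.62) = 50.6 / 34.1 = 1.48

1.48 deg


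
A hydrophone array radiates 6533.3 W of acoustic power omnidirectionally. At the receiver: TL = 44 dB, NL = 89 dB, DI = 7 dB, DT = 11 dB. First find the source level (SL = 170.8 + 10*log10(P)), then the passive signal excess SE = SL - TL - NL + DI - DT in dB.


Step 1: SL = 170.8 + 10*log10(6533.3) = 208.95 dB
Step 2: SE = SL - TL - NL + DI - DT = 208.95 - 44 - 89 + 7 - 11 = 71.95

71.95 dB


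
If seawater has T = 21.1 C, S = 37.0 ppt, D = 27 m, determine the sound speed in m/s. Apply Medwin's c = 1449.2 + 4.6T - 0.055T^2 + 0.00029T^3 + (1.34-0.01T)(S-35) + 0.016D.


c = 1449.2 + 4.6*21.1 - 0.055*21.1^2 + 0.00029*21.1^3 + (1.34 - 0.01*21.1)*(37.0 - 35) + 0.016*27 = 1527.19

1527.19 m/s


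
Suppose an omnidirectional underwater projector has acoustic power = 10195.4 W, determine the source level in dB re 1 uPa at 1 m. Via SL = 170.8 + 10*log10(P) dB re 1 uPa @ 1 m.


SL = 170.8 + 10*log10(10195.4) = 170.8 + 40.08 = 210.88

210.88 dB


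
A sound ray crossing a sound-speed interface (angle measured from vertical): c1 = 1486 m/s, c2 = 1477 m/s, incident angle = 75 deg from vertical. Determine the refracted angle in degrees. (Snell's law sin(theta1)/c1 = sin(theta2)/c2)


73.76 deg


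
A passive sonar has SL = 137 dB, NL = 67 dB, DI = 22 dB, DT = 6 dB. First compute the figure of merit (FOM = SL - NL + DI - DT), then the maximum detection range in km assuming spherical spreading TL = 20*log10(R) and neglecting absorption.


Step 1: FOM = SL - NL + DI - DT = 137 - 67 + 22 - 6 = 86 dB
Step 2: at max range FOM = TL = 20*log10(R), so R = 10^(86/20) = 19952.62 m = 19.95 km

19.95 km


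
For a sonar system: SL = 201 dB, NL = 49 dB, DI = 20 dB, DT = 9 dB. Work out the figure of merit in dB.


163 dB


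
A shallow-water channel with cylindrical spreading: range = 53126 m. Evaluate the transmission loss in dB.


TL = 10*log10(53126) = 47.25

47.25 dB


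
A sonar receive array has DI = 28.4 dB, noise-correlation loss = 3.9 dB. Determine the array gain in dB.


AG = DI - L_corr = 28.4 - 3.9 = 24.5

24.5 dB


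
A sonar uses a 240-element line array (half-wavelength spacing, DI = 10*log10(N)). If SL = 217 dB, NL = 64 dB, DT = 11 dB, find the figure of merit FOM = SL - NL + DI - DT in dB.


Step 1: DI = 10*log10(240) = 23.8 dB
Step 2: FOM = SL - NL + DI - DT = 217 - 64 + 23.8 - 11 = 165.8

165.8 dB


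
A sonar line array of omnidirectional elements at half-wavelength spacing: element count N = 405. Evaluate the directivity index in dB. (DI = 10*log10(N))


DI = 10*log10(405) = 26.07

26.07 dB


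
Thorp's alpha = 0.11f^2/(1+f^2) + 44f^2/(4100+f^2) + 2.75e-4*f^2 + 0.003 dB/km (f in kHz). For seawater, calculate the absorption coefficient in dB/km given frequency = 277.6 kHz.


f^2 = 77061.76
alpha = 0.11*77061.76/(1+77061.76) + 44*77061.76/(4100+77061.76) + 2.75e-4*77061.76 + 0.003 = 63.082

63.082 dB/km


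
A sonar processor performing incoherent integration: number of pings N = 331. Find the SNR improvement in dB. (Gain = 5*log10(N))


Gain = 5*log10(331) = 12.6

12.6 dB


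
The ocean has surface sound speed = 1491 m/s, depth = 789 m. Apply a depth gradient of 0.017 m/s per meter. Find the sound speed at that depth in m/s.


c = 1491 + 0.017 * 789 = 1504.413

1504.413 m/s


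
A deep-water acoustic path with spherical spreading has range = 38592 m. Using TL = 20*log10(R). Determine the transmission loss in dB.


TL = 20*log10(38592) = 91.73

91.73 dB


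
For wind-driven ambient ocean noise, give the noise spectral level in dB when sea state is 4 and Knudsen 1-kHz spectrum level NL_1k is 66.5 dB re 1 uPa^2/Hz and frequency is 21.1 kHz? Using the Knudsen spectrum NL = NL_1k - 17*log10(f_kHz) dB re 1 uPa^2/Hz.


43.99 dB


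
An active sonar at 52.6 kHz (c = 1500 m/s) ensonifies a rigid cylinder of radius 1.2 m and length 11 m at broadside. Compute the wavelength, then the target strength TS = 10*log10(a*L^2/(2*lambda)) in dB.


Step 1: lambda = c/f = 1500/52600 = 0.02852 m
Step 2: TS = 10*log10(a*L^2/(2*lambda)) = 10*log10(1.2*11^2/(2*0.02852)) = 34.06

34.06 dB


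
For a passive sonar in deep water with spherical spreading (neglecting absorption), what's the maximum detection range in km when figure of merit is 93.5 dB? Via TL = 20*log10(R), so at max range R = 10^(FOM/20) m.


At max range FOM = TL, so 20*log10(R) = 93.5
R = 10^(93.5/20) = 47315.13 m = 47.32 km

47.32 km


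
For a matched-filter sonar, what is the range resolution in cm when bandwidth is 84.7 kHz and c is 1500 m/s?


dR = c/(2*BW) = 1500 / (2 * 84.7e3) = 0.0089 m = 0.89 cm

0.89 cm


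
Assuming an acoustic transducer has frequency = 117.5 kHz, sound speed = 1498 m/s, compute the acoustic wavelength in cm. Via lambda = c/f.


lambda = c/f = 1498 / 117500 = 0.0127 m = 1.27 cm

1.27 cm


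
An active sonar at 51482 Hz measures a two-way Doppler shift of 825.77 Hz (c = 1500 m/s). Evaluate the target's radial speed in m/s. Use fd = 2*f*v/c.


12.03 m/s


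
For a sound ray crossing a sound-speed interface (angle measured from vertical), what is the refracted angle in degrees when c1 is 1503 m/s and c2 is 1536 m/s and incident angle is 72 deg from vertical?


sin(theta2) = (c2/c1)*sin(theta1) = (1536/1503)*sin(72 deg) = 0.97194
theta2 = arcsin(0.97194) = 76.39

76.39 deg


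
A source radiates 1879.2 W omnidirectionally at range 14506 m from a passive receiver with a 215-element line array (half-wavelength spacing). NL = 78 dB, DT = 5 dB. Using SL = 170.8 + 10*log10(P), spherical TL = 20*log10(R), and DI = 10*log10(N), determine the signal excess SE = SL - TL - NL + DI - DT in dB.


Step 1: SL = 170.8 + 10*log10(1879.2) = 203.54 dB
Step 2: TL = 20*log10(14506) = 83.23 dB
Step 3: DI = 10*log10(215) = 23.32 dB
Step 4: SE = SL - TL - NL + DI - DT = 203.54 - 83.23 - 78 + 23.32 - 5 = 60.63

60.63 dB


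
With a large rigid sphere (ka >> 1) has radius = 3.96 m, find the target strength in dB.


TS = 10*log10(3.96^2 / 4) = 10*log10(3.9204) = 5.93

5.93 dB


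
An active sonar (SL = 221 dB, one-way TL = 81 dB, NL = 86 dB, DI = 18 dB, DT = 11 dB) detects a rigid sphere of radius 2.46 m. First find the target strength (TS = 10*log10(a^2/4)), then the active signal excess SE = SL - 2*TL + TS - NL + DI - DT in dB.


Step 1: TS = 10*log10(2.46^2/4) = 1.8 dB
Step 2: SE = SL - 2*TL + TS - NL + DI - DT = 221 - 2*81 + (1.8) - 86 + 18 - 11 = -18.2

-18.2 dB


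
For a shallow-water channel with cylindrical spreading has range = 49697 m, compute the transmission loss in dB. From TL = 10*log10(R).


TL = 10*log10(49697) = 46.96

46.96 dB


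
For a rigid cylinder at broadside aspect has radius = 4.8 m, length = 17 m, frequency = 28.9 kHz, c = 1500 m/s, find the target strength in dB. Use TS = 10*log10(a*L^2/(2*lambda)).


lambda = 1500/28900 = 0.0519 m
TS = 10*log10(4.8*17^2/(2*0.0519)) = 41.26

41.26 dB


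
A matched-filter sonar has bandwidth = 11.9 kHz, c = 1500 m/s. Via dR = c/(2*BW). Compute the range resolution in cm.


dR = c/(2*BW) = 1500 / (2 * 11.9e3) = 0.063 m = 6.3 cm

6.3 cm


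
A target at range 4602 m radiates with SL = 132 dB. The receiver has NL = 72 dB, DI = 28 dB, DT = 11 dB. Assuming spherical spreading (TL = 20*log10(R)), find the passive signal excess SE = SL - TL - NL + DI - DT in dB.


Step 1: TL = 20*log10(4602) = 73.26 dB
Step 2: SE = 132 - 73.26 - 72 + 28 - 11 = 3.74

3.74 dB


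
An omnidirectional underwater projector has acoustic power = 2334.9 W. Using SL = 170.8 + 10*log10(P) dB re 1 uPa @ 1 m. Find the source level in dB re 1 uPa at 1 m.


SL = 170.8 + 10*log10(2334.9) = 170.8 + 33.68 = 204.48

204.48 dB


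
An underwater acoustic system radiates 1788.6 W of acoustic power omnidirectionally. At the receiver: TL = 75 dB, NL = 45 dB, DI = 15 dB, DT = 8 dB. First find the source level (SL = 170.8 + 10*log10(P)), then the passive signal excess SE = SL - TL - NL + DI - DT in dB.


Step 1: SL = 170.8 + 10*log10(1788.6) = 203.33 dB
Step 2: SE = SL - TL - NL + DI - DT = 203.33 - 75 - 45 + 15 - 8 = 90.33

90.33 dB


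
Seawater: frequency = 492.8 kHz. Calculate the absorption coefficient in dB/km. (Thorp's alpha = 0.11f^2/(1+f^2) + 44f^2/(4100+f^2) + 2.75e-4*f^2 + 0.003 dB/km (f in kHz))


f^2 = 242851.84
alpha = 0.11*242851.84/(1+242851.84) + 44*242851.84/(4100+242851.84) + 2.75e-4*242851.84 + 0.003 = 110.167

110.167 dB/km


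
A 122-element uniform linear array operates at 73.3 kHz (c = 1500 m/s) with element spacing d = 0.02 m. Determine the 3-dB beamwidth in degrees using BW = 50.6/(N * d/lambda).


Step 1: lambda = 1500/73300 = 0.02046 m
Step 2: d/lambda = 0.02/0.02046 = 0.9775
Step 3: BW = 50.6/(N * d/lambda) = 50.6/(122 * 0.9775) = 0.42

0.42 deg


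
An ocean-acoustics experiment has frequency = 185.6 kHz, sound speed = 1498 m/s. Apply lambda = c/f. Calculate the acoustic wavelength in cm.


lambda = c/f = 1498 / 185600 = 0.0081 m = 0.81 cm

0.81 cm


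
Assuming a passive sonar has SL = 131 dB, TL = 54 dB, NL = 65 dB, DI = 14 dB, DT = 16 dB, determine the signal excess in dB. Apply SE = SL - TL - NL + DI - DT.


SE = SL - TL - NL + DI - DT = 131 - 54 - 65 + 14 - 16 = 10

10 dB


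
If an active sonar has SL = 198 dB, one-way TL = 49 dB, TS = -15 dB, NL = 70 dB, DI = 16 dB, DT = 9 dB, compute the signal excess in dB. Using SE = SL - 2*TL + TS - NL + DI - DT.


SE = SL - 2*TL + TS - NL + DI - DT = 198 - 2*49 + (-15) - 70 + 16 - 9 = 22

22 dB


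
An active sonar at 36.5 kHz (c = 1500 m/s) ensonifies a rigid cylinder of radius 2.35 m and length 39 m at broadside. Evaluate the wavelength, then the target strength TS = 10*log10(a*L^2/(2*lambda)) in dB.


Step 1: lambda = c/f = 1500/36500 = 0.0411 m
Step 2: TS = 10*log10(a*L^2/(2*lambda)) = 10*log10(2.35*39^2/(2*0.0411)) = 46.38

46.38 dB


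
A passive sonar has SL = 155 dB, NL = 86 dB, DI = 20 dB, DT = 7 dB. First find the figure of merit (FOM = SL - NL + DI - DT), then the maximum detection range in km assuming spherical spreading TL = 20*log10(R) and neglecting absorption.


Step 1: FOM = SL - NL + DI - DT = 155 - 86 + 20 - 7 = 82 dB
Step 2: at max range FOM = TL = 20*log10(R), so R = 10^(82/20) = 12589.25 m = 12.59 km

12.59 km


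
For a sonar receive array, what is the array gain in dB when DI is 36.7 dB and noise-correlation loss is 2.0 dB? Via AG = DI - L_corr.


AG = DI - L_corr = 36.7 - 2.0 = 34.7

34.7 dB


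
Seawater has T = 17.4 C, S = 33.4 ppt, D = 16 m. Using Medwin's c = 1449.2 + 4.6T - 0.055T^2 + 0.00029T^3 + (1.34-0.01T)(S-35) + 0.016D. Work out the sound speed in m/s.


c = 1449.2 + 4.6*17.4 - 0.055*17.4^2 + 0.00029*17.4^3 + (1.34 - 0.01*17.4)*(33.4 - 35) + 0.016*16 = 1512.51

1512.51 m/s


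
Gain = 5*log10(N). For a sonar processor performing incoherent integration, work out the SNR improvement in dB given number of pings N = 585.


Gain = 5*log10(585) = 13.84

13.84 dB


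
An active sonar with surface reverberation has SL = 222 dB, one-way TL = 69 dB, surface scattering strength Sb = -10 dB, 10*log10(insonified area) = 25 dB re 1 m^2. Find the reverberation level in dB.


99 dB


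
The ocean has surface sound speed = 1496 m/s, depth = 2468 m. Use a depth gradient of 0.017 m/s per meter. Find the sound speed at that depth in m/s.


1537.956 m/s


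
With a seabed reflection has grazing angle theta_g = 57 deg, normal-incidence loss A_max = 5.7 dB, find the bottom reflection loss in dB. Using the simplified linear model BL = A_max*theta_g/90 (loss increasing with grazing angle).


BL = A_max * theta_g / 90 = 5.7 * 57 / 90 = 3.61

3.61 dB


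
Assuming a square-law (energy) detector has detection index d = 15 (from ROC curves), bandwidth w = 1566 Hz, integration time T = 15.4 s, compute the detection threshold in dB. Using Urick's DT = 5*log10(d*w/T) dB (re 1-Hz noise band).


DT = 5*log10(d*w/T) = 5*log10(15 * 1566 / 15.4) = 5*log10(1525.32) = 15.92

15.92 dB


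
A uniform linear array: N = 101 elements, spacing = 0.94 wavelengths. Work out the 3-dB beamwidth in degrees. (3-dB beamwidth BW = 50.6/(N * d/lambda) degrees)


BW = 50.6 / (101 * 0.94) = 50.6 / 94.94 = 0.53

0.53 deg


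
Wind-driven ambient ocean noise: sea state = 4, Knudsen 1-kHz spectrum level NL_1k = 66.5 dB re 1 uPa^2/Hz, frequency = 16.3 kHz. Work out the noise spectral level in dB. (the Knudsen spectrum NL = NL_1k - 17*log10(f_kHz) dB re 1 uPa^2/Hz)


NL = NL_1k - 17*log10(f_kHz) = 66.5 - 17*log10(16.3) = 66.5 - (20.61) = 45.89

45.89 dB


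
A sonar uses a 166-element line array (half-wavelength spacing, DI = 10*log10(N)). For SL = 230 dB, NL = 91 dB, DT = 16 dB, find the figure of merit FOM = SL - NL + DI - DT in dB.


Step 1: DI = 10*log10(166) = 22.2 dB
Step 2: FOM = SL - NL + DI - DT = 230 - 91 + 22.2 - 16 = 145.2

145.2 dB


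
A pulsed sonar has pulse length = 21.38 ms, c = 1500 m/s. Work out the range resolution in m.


dR = c*tau/2 = 1500 * 21.38e-3 / 2 = 16.035

16.035 m


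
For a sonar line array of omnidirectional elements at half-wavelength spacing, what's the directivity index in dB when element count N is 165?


DI = 10*log10(165) = 22.17

22.17 dB


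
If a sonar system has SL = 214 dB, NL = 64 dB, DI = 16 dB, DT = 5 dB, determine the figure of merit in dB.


FOM = SL - NL + DI - DT = 214 - 64 + 16 - 5 = 161

161 dB


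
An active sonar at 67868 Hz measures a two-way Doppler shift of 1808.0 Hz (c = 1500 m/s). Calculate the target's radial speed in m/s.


From fd = 2*f*v/c, v = c*fd/(2*f) = 1500 * 1808.0 / (2*67868) = 19.98

19.98 m/s


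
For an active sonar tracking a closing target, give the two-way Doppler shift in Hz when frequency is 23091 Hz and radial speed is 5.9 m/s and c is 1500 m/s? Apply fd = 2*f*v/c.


fd = 2*f*v/c = 2 * 23091 * 5.9 / 1500 = 181.65

181.65 Hz


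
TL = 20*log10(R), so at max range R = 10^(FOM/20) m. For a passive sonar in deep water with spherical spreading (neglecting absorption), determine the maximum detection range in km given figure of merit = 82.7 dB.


13.65 km


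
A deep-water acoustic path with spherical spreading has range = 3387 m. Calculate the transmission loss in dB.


70.6 dB


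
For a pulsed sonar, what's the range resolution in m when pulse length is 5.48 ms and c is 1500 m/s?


dR = c*tau/2 = 1500 * 5.48e-3 / 2 = 4.11

4.11 m


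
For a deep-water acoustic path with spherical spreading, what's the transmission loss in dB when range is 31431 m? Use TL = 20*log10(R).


89.95 dB


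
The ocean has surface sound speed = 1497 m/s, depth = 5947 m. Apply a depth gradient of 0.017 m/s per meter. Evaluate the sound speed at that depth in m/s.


c = 1497 + 0.017 * 5947 = 1598.099

1598.099 m/s


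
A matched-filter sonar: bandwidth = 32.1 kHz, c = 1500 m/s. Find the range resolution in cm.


2.34 cm


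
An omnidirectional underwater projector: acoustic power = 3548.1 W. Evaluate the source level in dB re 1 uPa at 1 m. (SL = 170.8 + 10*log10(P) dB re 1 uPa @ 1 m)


SL = 170.8 + 10*log10(3548.1) = 170.8 + 35.5 = 206.3

206.3 dB


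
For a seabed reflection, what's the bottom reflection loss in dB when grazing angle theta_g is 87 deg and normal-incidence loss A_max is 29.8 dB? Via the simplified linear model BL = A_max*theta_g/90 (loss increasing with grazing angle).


28.81 dB


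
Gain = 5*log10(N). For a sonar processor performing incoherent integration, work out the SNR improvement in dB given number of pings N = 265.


12.12 dB


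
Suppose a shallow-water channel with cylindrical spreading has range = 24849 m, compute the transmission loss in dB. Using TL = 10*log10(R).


TL = 10*log10(24849) = 43.95

43.95 dB


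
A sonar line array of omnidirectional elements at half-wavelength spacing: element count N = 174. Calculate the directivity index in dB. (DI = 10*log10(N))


DI = 10*log10(174) = 22.41

22.41 dB


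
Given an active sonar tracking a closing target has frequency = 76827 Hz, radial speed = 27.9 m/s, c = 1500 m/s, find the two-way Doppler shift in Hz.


fd = 2*f*v/c = 2 * 76827 * 27.9 / 1500 = 2857.96

2857.96 Hz


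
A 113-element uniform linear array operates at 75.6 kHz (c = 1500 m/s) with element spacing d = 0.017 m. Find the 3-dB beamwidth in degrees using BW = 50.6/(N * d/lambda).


Step 1: lambda = 1500/75600 = 0.01984 m
Step 2: d/lambda = 0.017/0.01984 = 0.8569
Step 3: BW = 50.6/(N * d/lambda) = 50.6/(113 * 0.8569) = 0.52

0.52 deg


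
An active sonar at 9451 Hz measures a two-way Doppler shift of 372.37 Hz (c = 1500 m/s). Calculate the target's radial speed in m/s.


29.55 m/s


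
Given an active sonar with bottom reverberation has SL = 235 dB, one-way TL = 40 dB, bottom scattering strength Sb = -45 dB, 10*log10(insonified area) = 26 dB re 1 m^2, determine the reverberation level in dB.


RL = SL - 2*TL + Sb + 10*log10(A) = 235 - 2*40 + (-45) + 26 = 136

136 dB


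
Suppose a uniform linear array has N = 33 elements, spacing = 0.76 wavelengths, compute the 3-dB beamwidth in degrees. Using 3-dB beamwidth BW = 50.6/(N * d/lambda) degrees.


BW = 50.6 / (33 * 0.76) = 50.6 / 25.08 = 2.02

2.02 deg


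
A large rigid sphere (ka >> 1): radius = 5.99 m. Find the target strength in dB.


9.53 dB


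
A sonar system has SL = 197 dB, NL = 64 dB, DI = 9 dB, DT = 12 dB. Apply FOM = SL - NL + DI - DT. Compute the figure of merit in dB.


130 dB


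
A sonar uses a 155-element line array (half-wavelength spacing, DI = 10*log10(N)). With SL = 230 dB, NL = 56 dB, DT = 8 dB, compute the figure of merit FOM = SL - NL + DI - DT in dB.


Step 1: DI = 10*log10(155) = 21.9 dB
Step 2: FOM = SL - NL + DI - DT = 230 - 56 + 21.9 - 8 = 187.9

187.9 dB


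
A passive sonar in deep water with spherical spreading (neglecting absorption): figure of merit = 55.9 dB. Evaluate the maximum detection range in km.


0.62 km


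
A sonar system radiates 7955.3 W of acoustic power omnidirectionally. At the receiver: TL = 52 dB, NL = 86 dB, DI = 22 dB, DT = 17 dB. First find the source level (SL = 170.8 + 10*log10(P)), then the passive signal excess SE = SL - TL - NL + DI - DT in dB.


Step 1: SL = 170.8 + 10*log10(7955.3) = 209.81 dB
Step 2: SE = SL - TL - NL + DI - DT = 209.81 - 52 - 86 + 22 - 17 = 76.81

76.81 dB


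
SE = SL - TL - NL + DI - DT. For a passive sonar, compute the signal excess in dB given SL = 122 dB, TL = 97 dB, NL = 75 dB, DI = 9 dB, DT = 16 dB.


SE = SL - TL - NL + DI - DT = 122 - 97 - 75 + 9 - 16 = -57

-57 dB


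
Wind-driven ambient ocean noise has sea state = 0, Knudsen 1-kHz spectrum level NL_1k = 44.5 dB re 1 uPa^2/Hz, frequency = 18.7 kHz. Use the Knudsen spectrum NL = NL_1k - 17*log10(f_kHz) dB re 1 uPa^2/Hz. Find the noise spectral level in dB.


22.88 dB


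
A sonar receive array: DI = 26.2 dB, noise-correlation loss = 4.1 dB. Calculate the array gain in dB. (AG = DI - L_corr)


22.1 dB


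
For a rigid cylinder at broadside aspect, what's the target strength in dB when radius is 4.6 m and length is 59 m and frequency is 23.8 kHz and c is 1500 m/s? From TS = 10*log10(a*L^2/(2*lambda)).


51.04 dB


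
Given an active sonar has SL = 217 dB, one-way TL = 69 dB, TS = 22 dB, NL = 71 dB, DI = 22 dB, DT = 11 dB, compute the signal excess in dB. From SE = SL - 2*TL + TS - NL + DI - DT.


SE = SL - 2*TL + TS - NL + DI - DT = 217 - 2*69 + (22) - 71 + 22 - 11 = 41

41 dB


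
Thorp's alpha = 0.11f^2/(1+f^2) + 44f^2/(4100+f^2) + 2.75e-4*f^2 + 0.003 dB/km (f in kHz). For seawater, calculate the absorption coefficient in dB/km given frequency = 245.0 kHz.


57.807 dB/km


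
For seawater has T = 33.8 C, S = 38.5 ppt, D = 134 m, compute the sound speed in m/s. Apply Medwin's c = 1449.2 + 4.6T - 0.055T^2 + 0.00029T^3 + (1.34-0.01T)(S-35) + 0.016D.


1558.69 m/s


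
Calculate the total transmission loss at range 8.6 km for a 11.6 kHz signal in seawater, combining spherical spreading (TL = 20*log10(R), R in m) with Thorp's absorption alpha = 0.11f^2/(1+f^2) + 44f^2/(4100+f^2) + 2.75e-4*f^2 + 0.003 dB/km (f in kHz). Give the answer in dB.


Step 1 (Thorp): alpha = 0.11*134.56/(1+134.56) + 44*134.56/(4100+134.56) + 2.75e-4*134.56 + 0.003 = 1.5474 dB/km
Step 2: TL_spread = 20*log10(8600) = 78.69 dB
Step 3: TL_abs = alpha*R = 1.5474 * 8.6 = 13.31 dB
Step 4: TL_total = 78.69 + 13.31 = 92.0

92.0 dB


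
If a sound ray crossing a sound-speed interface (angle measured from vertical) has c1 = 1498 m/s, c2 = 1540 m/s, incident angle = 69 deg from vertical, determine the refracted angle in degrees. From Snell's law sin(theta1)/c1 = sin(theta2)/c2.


sin(theta2) = (c2/c1)*sin(theta1) = (1540/1498)*sin(69 deg) = 0.95976
theta2 = arcsin(0.95976) = 73.69

73.69 deg


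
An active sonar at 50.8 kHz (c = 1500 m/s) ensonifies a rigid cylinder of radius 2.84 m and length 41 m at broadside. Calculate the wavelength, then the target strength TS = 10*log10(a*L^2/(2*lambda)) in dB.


Step 1: lambda = c/f = 1500/50800 = 0.02953 m
Step 2: TS = 10*log10(a*L^2/(2*lambda)) = 10*log10(2.84*41^2/(2*0.02953)) = 49.08

49.08 dB


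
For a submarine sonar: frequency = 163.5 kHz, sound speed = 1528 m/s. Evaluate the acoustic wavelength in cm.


0.93 cm


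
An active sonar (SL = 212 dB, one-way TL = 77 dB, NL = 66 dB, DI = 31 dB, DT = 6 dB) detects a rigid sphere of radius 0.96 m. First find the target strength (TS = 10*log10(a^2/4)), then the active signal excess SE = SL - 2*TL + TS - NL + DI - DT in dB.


Step 1: TS = 10*log10(0.96^2/4) = -6.38 dB
Step 2: SE = SL - 2*TL + TS - NL + DI - DT = 212 - 2*77 + (-6.38) - 66 + 31 - 6 = 10.62

10.62 dB


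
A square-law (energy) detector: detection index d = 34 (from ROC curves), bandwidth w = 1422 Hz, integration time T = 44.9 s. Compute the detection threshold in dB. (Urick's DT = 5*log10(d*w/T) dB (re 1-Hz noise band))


15.16 dB


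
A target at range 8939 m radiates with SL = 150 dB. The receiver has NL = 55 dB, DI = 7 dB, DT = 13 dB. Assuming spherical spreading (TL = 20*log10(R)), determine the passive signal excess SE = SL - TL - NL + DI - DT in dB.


Step 1: TL = 20*log10(8939) = 79.03 dB
Step 2: SE = 150 - 79.03 - 55 + 7 - 13 = 9.97

9.97 dB
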